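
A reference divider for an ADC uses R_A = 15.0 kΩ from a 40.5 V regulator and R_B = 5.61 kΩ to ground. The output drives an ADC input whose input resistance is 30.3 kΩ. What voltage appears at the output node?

V_out ≈ 9.71 V

The load sits in parallel with R_B: R_B‖R_L = (5.61 × 30.3) / (5.61 + 30.3) = 4.734 kΩ.
V_out = 40.5 × 4.734 / (15.0 + 4.734) = 40.5 × 4.734/19.73 = 9.71 V.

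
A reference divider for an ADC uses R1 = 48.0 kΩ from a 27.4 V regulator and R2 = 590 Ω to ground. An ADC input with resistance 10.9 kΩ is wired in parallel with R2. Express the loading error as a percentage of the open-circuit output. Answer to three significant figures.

5.08 %

The divider's output (Thévenin) resistance is R1‖R2 = 582.8 Ω.
Fractional drop under load = R_th/(R_th + R_L) = 582.8 / (582.8 + 10900) = 0.05076.
So the output falls by 5.08 %.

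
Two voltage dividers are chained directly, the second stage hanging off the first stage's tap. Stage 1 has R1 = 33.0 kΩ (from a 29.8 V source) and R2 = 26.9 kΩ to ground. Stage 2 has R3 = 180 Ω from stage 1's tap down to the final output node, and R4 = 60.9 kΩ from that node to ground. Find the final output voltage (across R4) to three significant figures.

V_out ≈ 10.7 V

Stage 2 presents R3+R4 = 61080 Ω as a load on stage 1's tap.
Stage 1's lower leg becomes R2‖(R3+R4) = 18680 Ω, so V_mid = 29.8 × 18680/51680 = 10.77 V.
Stage 2 is itself unloaded: V_out = V_mid × R4/(R3+R4) = 10.77 × 60900/61080 = 10.7 V.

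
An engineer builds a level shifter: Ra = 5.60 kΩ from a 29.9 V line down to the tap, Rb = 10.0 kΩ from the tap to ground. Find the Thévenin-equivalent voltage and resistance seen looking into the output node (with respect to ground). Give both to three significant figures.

V_th is the open-circuit tap voltage: 29.9 × 10.0/(5.60 + 10.0) = 19.2 V.
With the supply zeroed, Ra and Rb appear in parallel from the tap: R_th = Ra‖Rb = (5.60 × 10.0)/15.60 = 3.59 kΩ.

V_th = 19.2 V, R_th = 3.59 kΩ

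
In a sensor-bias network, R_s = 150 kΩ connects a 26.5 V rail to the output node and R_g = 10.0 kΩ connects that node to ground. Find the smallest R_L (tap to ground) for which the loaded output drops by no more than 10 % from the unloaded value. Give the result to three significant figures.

Output resistance R_th = R_s‖R_g = (150 × 10.0)/160.0 = 9.375 kΩ.
The fractional drop is R_th/(R_th + R_L); requiring this ≤ 0.100 gives R_L ≥ R_th(1/0.100 − 1) = 9.375 × 9.000 = 84.4 kΩ.

R_L(min) ≈ 84.4 kΩ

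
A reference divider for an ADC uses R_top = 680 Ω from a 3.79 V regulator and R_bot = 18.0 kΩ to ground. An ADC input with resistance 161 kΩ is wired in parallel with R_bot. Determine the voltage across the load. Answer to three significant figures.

The load sits in parallel with R_bot: R_bot‖R_L = (18000 × 161000) / (18000 + 161000) = 16190 Ω.
V_out = 3.79 × 16190 / (680 + 16190) = 3.79 × 16190/16870 = 3.64 V.
(Unloaded it would have been 3.65 V.)

V_out ≈ 3.64 V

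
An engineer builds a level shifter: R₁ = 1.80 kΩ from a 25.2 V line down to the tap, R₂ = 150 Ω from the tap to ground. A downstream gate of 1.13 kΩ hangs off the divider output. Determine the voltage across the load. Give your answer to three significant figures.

V_out ≈ 1.73 V

The load sits in parallel with R₂: R₂‖R_L = (150 × 1130) / (150 + 1130) = 132.4 Ω.
V_out = 25.2 × 132.4 / (1800 + 132.4) = 25.2 × 132.4/1932 = 1.73 V.
(Unloaded it would have been 1.94 V.)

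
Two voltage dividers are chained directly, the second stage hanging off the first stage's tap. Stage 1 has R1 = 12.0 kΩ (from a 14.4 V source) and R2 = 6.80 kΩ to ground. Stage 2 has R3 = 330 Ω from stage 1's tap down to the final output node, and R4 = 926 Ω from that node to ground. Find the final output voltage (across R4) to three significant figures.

Stage 2 presents R3+R4 = 1256 Ω as a load on stage 1's tap.
Stage 1's lower leg becomes R2‖(R3+R4) = 1060 Ω, so V_mid = 14.4 × 1060/13060 = 1.169 V.
Stage 2 is itself unloaded: V_out = V_mid × R4/(R3+R4) = 1.169 × 926/1256 = 0.862 V.

V_out ≈ 0.862 V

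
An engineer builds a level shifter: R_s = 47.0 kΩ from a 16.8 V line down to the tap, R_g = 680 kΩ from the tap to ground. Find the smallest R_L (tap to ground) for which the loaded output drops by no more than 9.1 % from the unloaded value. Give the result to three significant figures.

Output resistance R_th = R_s‖R_g = (47.0 × 680)/727.0 = 43.96 kΩ.
The fractional drop is R_th/(R_th + R_L); requiring this ≤ 0.0910 gives R_L ≥ R_th(1/0.0910 − 1) = 43.96 × 9.989 = 439 kΩ.

R_L(min) ≈ 439 kΩ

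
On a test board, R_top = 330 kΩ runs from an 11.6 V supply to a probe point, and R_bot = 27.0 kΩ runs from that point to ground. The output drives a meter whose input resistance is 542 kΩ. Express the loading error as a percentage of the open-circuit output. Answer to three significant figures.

4.40 %

The divider's output (Thévenin) resistance is R_top‖R_bot = 24.96 kΩ.
Fractional drop under load = R_th/(R_th + R_L) = 24.96 / (24.96 + 542) = 0.04402.
So the output falls by 4.40 %.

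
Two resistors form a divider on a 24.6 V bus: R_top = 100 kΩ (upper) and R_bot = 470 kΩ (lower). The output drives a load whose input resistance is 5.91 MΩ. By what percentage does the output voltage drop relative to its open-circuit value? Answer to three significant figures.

The divider's output (Thévenin) resistance is R_top‖R_bot = 82.46 kΩ.
Fractional drop under load = R_th/(R_th + R_L) = 82.46 / (82.46 + 5910) = 0.01376.
So the output falls by 1.38 %.

1.38 %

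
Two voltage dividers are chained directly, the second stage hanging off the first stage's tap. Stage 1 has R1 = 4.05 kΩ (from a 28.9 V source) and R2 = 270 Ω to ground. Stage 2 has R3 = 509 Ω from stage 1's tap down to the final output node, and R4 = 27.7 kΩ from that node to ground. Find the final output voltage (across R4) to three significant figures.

Stage 2 presents R3+R4 = 28210 Ω as a load on stage 1's tap.
Stage 1's lower leg becomes R2‖(R3+R4) = 267.4 Ω, so V_mid = 28.9 × 267.4/4317 = 1.790 V.
Stage 2 is itself unloaded: V_out = V_mid × R4/(R3+R4) = 1.790 × 27700/28210 = 1.76 V.

V_out ≈ 1.76 V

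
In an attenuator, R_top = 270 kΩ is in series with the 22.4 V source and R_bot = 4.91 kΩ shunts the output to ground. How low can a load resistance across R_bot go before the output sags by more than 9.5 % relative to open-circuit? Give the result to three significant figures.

R_L(min) ≈ 45.9 kΩ

Output resistance R_th = R_top‖R_bot = (270 × 4.91)/274.9 = 4.822 kΩ.
The fractional drop is R_th/(R_th + R_L); requiring this ≤ 0.0950 gives R_L ≥ R_th(1/0.0950 − 1) = 4.822 × 9.526 = 45.9 kΩ.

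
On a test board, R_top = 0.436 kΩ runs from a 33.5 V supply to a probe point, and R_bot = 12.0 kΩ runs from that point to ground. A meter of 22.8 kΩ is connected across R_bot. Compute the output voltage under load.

The load sits in parallel with R_bot: R_bot‖R_L = (12000 × 22800) / (12000 + 22800) = 7862 Ω.
V_out = 33.5 × 7862 / (436 + 7862) = 33.5 × 7862/8298 = 31.7 V.

V_out ≈ 31.7 V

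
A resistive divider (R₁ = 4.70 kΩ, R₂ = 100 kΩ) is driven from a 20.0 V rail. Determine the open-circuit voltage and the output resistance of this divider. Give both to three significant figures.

V_th = 19.1 V, R_th = 4.49 kΩ

V_th is the open-circuit tap voltage: 20.0 × 100/(4.70 + 100) = 19.1 V.
With the supply zeroed, R₁ and R₂ appear in parallel from the tap: R_th = R₁‖R₂ = (4.70 × 100)/104.7 = 4.49 kΩ.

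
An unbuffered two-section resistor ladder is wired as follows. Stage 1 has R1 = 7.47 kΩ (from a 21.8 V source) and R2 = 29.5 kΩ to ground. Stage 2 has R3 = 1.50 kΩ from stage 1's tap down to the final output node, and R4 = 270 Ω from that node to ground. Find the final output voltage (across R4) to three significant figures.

Stage 2 presents R3+R4 = 1770 Ω as a load on stage 1's tap.
Stage 1's lower leg becomes R2‖(R3+R4) = 1670 Ω, so V_mid = 21.8 × 1670/9140 = 3.983 V.
Stage 2 is itself unloaded: V_out = V_mid × R4/(R3+R4) = 3.983 × 270/1770 = 0.608 V.

V_out ≈ 0.608 V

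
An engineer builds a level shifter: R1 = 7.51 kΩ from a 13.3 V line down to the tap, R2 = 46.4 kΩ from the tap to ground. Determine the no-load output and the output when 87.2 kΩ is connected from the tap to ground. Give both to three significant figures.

Unloaded: 11.4 V; loaded: 10.7 V

Open-circuit: V = 13.3 × 46.4/(7.51 + 46.4) = 11.4 V.
With the load, R2 becomes R2‖R_L = 30.29 kΩ, so V = 13.3 × 30.29/37.80 = 10.7 V.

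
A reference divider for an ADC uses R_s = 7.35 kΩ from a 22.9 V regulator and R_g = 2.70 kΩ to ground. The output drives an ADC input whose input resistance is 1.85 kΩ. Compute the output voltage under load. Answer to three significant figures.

The load sits in parallel with R_g: R_g‖R_L = (2.70 × 1.85) / (2.70 + 1.85) = 1.098 kΩ.
V_out = 22.9 × 1.098 / (7.35 + 1.098) = 22.9 × 1.098/8.448 = 2.98 V.

V_out ≈ 2.98 V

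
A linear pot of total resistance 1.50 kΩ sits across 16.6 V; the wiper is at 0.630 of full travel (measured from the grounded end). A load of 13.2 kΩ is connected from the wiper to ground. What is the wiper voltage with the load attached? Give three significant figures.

V ≈ 10.2 V

The wiper splits the pot into (1−α)R = 555.0 Ω above and αR = 945.0 Ω below.
Lower section ‖ load = 881.9 Ω.
V_wiper = 16.6 × 881.9/(555.0 + 881.9) = 10.2 V.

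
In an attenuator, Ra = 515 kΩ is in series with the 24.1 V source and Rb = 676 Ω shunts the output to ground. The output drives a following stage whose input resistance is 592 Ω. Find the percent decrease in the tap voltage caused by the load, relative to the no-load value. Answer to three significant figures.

53.3 %

Unloaded V = 24.1 × 676/515700 = 0.03159 V.
Loaded: Rb‖R_L = 315.6 Ω, giving V = 24.1 × 315.6/515300 = 0.01476 V.
Drop = (0.03159 − 0.01476) / 0.03159 = 53.3 %.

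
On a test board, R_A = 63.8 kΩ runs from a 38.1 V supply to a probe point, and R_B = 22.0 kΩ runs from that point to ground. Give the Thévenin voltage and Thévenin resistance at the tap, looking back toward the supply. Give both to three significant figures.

V_th = 9.77 V, R_th = 16.4 kΩ

V_th is the open-circuit tap voltage: 38.1 × 22.0/(63.8 + 22.0) = 9.77 V.
With the supply zeroed, R_A and R_B appear in parallel from the tap: R_th = R_A‖R_B = (63.8 × 22.0)/85.80 = 16.4 kΩ.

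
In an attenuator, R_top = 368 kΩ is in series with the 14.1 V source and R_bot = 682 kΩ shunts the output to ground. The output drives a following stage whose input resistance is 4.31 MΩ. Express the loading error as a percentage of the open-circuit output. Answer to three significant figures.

5.25 %

The divider's output (Thévenin) resistance is R_top‖R_bot = 239.0 kΩ.
Fractional drop under load = R_th/(R_th + R_L) = 239.0 / (239.0 + 4310) = 0.05254.
So the output falls by 5.25 %.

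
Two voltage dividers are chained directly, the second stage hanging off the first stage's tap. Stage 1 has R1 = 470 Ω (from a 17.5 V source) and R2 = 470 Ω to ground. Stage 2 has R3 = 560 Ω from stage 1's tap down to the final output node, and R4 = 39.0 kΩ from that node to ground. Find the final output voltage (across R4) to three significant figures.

Stage 2 presents R3+R4 = 39560 Ω as a load on stage 1's tap.
Stage 1's lower leg becomes R2‖(R3+R4) = 464.5 Ω, so V_mid = 17.5 × 464.5/934.5 = 8.698 V.
Stage 2 is itself unloaded: V_out = V_mid × R4/(R3+R4) = 8.698 × 39000/39560 = 8.58 V.

V_out ≈ 8.58 V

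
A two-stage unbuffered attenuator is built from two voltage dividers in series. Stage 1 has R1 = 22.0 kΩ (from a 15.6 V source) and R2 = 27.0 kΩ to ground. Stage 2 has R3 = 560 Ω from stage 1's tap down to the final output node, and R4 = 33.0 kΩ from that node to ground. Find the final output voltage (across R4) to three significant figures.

V_out ≈ 6.21 V

Stage 2 presents R3+R4 = 33560 Ω as a load on stage 1's tap.
Stage 1's lower leg becomes R2‖(R3+R4) = 14960 Ω, so V_mid = 15.6 × 14960/36960 = 6.315 V.
Stage 2 is itself unloaded: V_out = V_mid × R4/(R3+R4) = 6.315 × 33000/33560 = 6.21 V.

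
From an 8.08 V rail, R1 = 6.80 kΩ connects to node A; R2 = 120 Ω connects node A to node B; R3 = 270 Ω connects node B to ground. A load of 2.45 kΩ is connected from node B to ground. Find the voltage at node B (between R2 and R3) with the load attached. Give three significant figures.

At node B, R3 is in parallel with the load: R3‖R_L = 243.2 Ω.
Below node A the resistance is R2 + (R3‖R_L) = 363.2 Ω, so V_A = 8.08 × 363.2/7163 = 0.4097 V.
Then V_B = V_A × (R3‖R_L)/(R2 + R3‖R_L) = 0.4097 × 243.2/363.2 = 0.274 V.

V ≈ 0.274 V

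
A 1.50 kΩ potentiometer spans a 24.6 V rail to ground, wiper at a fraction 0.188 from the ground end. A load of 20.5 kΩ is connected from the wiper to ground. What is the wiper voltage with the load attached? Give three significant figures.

V ≈ 4.57 V

The wiper splits the pot into (1−α)R = 1218 Ω above and αR = 282.0 Ω below.
Lower section ‖ load = 278.2 Ω.
V_wiper = 24.6 × 278.2/(1218 + 278.2) = 4.57 V.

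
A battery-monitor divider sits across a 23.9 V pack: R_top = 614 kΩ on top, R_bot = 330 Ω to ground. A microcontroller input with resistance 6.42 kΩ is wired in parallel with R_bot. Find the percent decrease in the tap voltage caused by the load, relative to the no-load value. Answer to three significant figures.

The divider's output (Thévenin) resistance is R_top‖R_bot = 329.8 Ω.
Fractional drop under load = R_th/(R_th + R_L) = 329.8 / (329.8 + 6420) = 0.04886.
So the output falls by 4.89 %.

4.89 %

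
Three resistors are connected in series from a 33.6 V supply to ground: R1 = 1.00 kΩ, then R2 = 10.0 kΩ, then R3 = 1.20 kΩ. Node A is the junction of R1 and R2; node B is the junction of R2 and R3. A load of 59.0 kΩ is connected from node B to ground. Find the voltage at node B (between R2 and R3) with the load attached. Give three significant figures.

At node B, R3 is in parallel with the load: R3‖R_L = 1.176 kΩ.
Below node A the resistance is R2 + (R3‖R_L) = 11.18 kΩ, so V_A = 33.6 × 11.18/12.18 = 30.84 V.
Then V_B = V_A × (R3‖R_L)/(R2 + R3‖R_L) = 30.84 × 1.176/11.18 = 3.25 V.

V ≈ 3.25 V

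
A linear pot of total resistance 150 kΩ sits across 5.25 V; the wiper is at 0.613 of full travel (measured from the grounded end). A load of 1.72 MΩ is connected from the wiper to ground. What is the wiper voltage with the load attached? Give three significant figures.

The wiper splits the pot into (1−α)R = 58.05 kΩ above and αR = 91.95 kΩ below.
Lower section ‖ load = 87.28 kΩ.
V_wiper = 5.25 × 87.28/(58.05 + 87.28) = 3.15 V.

V ≈ 3.15 V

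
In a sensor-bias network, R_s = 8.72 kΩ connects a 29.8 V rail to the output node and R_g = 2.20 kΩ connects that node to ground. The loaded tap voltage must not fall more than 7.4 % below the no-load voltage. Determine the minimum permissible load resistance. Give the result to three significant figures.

Output resistance R_th = R_s‖R_g = (8.72 × 2.20)/10.92 = 1.757 kΩ.
The fractional drop is R_th/(R_th + R_L); requiring this ≤ 0.0740 gives R_L ≥ R_th(1/0.0740 − 1) = 1.757 × 12.51 = 22.0 kΩ.

R_L(min) ≈ 22.0 kΩ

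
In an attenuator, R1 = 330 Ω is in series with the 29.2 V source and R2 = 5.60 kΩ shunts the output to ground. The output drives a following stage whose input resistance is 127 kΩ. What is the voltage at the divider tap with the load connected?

V_out ≈ 27.5 V

The load sits in parallel with R2: R2‖R_L = (5600 × 127000) / (5600 + 127000) = 5363 Ω.
V_out = 29.2 × 5363 / (330 + 5363) = 29.2 × 5363/5693 = 27.5 V.
(Unloaded it would have been 27.6 V.)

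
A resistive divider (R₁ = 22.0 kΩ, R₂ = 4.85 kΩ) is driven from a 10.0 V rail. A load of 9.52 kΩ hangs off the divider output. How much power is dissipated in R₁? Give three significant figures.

P ≈ 3.46 mW

Total resistance from the source is R₁ + (R₂‖R_L) = 25.21 kΩ, so I = 10.0/25.21 kΩ = 0.3966 mA.
P = I²·R₁ = (0.3966 mA)² × 22.0 kΩ = 3.46 mW.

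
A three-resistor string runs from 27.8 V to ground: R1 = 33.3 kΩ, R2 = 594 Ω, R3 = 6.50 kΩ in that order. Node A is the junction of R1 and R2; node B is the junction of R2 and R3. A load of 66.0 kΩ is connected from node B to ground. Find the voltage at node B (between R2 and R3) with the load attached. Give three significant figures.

V ≈ 4.13 V

At node B, R3 is in parallel with the load: R3‖R_L = 5917 Ω.
Below node A the resistance is R2 + (R3‖R_L) = 6511 Ω, so V_A = 27.8 × 6511/39810 = 4.547 V.
Then V_B = V_A × (R3‖R_L)/(R2 + R3‖R_L) = 4.547 × 5917/6511 = 4.13 V.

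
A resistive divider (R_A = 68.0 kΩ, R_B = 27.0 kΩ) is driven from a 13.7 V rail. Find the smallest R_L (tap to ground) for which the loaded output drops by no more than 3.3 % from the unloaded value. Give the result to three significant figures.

R_L(min) ≈ 566 kΩ

Output resistance R_th = R_A‖R_B = (68.0 × 27.0)/95.00 = 19.33 kΩ.
The fractional drop is R_th/(R_th + R_L); requiring this ≤ 0.0330 gives R_L ≥ R_th(1/0.0330 − 1) = 19.33 × 29.30 = 566 kΩ.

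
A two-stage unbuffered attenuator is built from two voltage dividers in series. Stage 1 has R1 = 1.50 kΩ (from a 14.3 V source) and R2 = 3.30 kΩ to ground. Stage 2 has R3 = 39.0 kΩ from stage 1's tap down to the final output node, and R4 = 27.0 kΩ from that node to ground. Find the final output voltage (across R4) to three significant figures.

V_out ≈ 3.96 V

Stage 2 presents R3+R4 = 66.00 kΩ as a load on stage 1's tap.
Stage 1's lower leg becomes R2‖(R3+R4) = 3.143 kΩ, so V_mid = 14.3 × 3.143/4.643 = 9.680 V.
Stage 2 is itself unloaded: V_out = V_mid × R4/(R3+R4) = 9.680 × 27.0/66.00 = 3.96 V.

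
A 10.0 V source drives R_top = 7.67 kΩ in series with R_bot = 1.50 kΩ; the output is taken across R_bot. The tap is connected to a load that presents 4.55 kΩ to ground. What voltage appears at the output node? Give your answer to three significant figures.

The load sits in parallel with R_bot: R_bot‖R_L = (1.50 × 4.55) / (1.50 + 4.55) = 1.128 kΩ.
V_out = 10.0 × 1.128 / (7.67 + 1.128) = 10.0 × 1.128/8.798 = 1.28 V.

V_out ≈ 1.28 V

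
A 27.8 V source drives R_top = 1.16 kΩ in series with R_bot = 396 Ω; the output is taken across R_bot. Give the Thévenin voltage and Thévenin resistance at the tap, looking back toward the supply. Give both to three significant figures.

V_th is the open-circuit tap voltage: 27.8 × 396/(1160 + 396) = 7.08 V.
With the supply zeroed, R_top and R_bot appear in parallel from the tap: R_th = R_top‖R_bot = (1160 × 396)/1556 = 295 Ω.

V_th = 7.08 V, R_th = 295 Ω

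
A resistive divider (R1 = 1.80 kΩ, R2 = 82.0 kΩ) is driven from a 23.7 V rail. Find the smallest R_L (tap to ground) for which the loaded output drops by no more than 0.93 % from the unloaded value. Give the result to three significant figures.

Output resistance R_th = R1‖R2 = (1.80 × 82.0)/83.80 = 1.761 kΩ.
The fractional drop is R_th/(R_th + R_L); requiring this ≤ 0.00930 gives R_L ≥ R_th(1/0.00930 − 1) = 1.761 × 106.5 = 188 kΩ.

R_L(min) ≈ 188 kΩ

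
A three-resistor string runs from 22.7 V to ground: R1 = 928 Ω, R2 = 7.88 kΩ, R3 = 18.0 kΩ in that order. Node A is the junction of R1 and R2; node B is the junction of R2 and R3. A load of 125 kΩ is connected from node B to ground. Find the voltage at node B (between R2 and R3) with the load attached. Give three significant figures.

At node B, R3 is in parallel with the load: R3‖R_L = 15730 Ω.
Below node A the resistance is R2 + (R3‖R_L) = 23610 Ω, so V_A = 22.7 × 23610/24540 = 21.84 V.
Then V_B = V_A × (R3‖R_L)/(R2 + R3‖R_L) = 21.84 × 15730/23610 = 14.6 V.

V ≈ 14.6 V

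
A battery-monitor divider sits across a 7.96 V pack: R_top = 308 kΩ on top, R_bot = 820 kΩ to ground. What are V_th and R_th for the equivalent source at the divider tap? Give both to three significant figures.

V_th is the open-circuit tap voltage: 7.96 × 820/(308 + 820) = 5.79 V.
With the supply zeroed, R_top and R_bot appear in parallel from the tap: R_th = R_top‖R_bot = (308 × 820)/1128 = 224 kΩ.

V_th = 5.79 V, R_th = 224 kΩ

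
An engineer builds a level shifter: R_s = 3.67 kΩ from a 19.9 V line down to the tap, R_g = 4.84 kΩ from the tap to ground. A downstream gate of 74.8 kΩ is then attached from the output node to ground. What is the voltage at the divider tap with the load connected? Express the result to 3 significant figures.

V_out ≈ 11.0 V

The load sits in parallel with R_g: R_g‖R_L = (4.84 × 74.8) / (4.84 + 74.8) = 4.546 kΩ.
V_out = 19.9 × 4.546 / (3.67 + 4.546) = 19.9 × 4.546/8.216 = 11.0 V.
(Unloaded it would have been 11.3 V.)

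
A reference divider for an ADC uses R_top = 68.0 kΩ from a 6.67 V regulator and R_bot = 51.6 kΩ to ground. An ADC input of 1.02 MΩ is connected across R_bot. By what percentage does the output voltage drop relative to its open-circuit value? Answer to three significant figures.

The divider's output (Thévenin) resistance is R_top‖R_bot = 29.34 kΩ.
Fractional drop under load = R_th/(R_th + R_L) = 29.34 / (29.34 + 1020) = 0.02796.
So the output falls by 2.80 %.

2.80 %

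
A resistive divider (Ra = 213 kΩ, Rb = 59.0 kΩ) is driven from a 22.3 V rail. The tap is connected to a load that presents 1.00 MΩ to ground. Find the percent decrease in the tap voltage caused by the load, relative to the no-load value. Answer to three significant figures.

The divider's output (Thévenin) resistance is Ra‖Rb = 46.20 kΩ.
Fractional drop under load = R_th/(R_th + R_L) = 46.20 / (46.20 + 1000) = 0.04416.
So the output falls by 4.42 %.

4.42 %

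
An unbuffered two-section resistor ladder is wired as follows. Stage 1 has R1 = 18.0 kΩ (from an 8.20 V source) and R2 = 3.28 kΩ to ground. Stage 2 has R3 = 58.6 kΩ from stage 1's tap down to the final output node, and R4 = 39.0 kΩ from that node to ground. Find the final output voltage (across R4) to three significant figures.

Stage 2 presents R3+R4 = 97.60 kΩ as a load on stage 1's tap.
Stage 1's lower leg becomes R2‖(R3+R4) = 3.173 kΩ, so V_mid = 8.20 × 3.173/21.17 = 1.229 V.
Stage 2 is itself unloaded: V_out = V_mid × R4/(R3+R4) = 1.229 × 39.0/97.60 = 0.491 V.

V_out ≈ 0.491 V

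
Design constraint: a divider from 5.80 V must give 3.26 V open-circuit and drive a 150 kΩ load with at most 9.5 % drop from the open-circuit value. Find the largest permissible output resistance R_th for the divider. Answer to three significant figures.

Loading drop = R_th/(R_th + R_L) ≤ 0.0950, so R_th ≤ R_L · ε/(1−ε) = 150 kΩ × 0.0950/0.9050 = 15.7 kΩ.

R_th ≤ 15.7 kΩ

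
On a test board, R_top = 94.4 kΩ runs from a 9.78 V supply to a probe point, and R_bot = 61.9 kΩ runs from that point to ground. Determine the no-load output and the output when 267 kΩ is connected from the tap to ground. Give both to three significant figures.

Unloaded: 3.87 V; loaded: 3.40 V

Open-circuit: V = 9.78 × 61.9/(94.4 + 61.9) = 3.87 V.
With the load, R_bot becomes R_bot‖R_L = 50.25 kΩ, so V = 9.78 × 50.25/144.7 = 3.40 V.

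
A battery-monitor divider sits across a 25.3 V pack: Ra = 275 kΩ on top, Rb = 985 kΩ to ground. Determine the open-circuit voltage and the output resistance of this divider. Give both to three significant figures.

V_th is the open-circuit tap voltage: 25.3 × 985/(275 + 985) = 19.8 V.
With the supply zeroed, Ra and Rb appear in parallel from the tap: R_th = Ra‖Rb = (275 × 985)/1260 = 215 kΩ.

V_th = 19.8 V, R_th = 215 kΩ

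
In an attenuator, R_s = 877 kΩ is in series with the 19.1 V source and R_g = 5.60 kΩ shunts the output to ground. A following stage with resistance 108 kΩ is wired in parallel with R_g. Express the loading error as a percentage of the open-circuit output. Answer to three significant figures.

The divider's output (Thévenin) resistance is R_s‖R_g = 5.564 kΩ.
Fractional drop under load = R_th/(R_th + R_L) = 5.564 / (5.564 + 108) = 0.04900.
So the output falls by 4.90 %.

4.90 %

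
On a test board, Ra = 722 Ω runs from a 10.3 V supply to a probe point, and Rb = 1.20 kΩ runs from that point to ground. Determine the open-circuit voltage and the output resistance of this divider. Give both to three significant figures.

V_th is the open-circuit tap voltage: 10.3 × 1200/(722 + 1200) = 6.43 V.
With the supply zeroed, Ra and Rb appear in parallel from the tap: R_th = Ra‖Rb = (722 × 1200)/1922 = 451 Ω.

V_th = 6.43 V, R_th = 451 Ω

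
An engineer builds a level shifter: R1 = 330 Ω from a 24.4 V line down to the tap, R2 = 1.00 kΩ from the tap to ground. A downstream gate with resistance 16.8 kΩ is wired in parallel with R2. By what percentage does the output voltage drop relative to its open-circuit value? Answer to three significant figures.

The divider's output (Thévenin) resistance is R1‖R2 = 248.1 Ω.
Fractional drop under load = R_th/(R_th + R_L) = 248.1 / (248.1 + 16800) = 0.01455.
So the output falls by 1.46 %.

1.46 %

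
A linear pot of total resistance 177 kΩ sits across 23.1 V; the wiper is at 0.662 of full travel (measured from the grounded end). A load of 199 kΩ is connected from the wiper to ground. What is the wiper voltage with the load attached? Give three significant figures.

The wiper splits the pot into (1−α)R = 59.83 kΩ above and αR = 117.2 kΩ below.
Lower section ‖ load = 73.75 kΩ.
V_wiper = 23.1 × 73.75/(59.83 + 73.75) = 12.8 V.

V ≈ 12.8 V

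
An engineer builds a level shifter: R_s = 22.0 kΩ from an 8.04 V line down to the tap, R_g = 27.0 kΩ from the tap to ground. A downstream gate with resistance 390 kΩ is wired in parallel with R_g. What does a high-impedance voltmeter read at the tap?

V_out ≈ 4.30 V

The load sits in parallel with R_g: R_g‖R_L = (27.0 × 390) / (27.0 + 390) = 25.25 kΩ.
V_out = 8.04 × 25.25 / (22.0 + 25.25) = 8.04 × 25.25/47.25 = 4.30 V.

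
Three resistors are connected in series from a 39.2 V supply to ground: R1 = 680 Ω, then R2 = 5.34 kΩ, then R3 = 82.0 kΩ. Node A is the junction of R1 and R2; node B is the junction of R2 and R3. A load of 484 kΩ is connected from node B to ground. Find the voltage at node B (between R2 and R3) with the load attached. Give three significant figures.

V ≈ 36.1 V

At node B, R3 is in parallel with the load: R3‖R_L = 70120 Ω.
Below node A the resistance is R2 + (R3‖R_L) = 75460 Ω, so V_A = 39.2 × 75460/76140 = 38.85 V.
Then V_B = V_A × (R3‖R_L)/(R2 + R3‖R_L) = 38.85 × 70120/75460 = 36.1 V.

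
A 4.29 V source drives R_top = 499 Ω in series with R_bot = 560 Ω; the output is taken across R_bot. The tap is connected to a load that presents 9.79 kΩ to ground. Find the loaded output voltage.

The load sits in parallel with R_bot: R_bot‖R_L = (560 × 9790) / (560 + 9790) = 529.7 Ω.
V_out = 4.29 × 529.7 / (499 + 529.7) = 4.29 × 529.7/1029 = 2.21 V.
(Unloaded it would have been 2.27 V.)

V_out ≈ 2.21 V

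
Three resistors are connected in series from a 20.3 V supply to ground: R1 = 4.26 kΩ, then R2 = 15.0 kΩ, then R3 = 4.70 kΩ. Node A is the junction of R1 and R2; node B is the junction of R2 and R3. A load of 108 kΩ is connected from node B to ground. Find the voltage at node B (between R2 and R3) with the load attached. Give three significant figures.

V ≈ 3.85 V

At node B, R3 is in parallel with the load: R3‖R_L = 4.504 kΩ.
Below node A the resistance is R2 + (R3‖R_L) = 19.50 kΩ, so V_A = 20.3 × 19.50/23.76 = 16.66 V.
Then V_B = V_A × (R3‖R_L)/(R2 + R3‖R_L) = 16.66 × 4.504/19.50 = 3.85 V.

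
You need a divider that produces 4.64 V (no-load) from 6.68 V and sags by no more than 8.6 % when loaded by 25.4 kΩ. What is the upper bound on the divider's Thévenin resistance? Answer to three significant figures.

Loading drop = R_th/(R_th + R_L) ≤ 0.0860, so R_th ≤ R_L · ε/(1−ε) = 25.4 kΩ × 0.0860/0.9140 = 2.39 kΩ.
(Any R1, R2 with R2/(R1+R2) = 0.695 and R1‖R2 ≤ 2.39 kΩ will meet the spec.)

R_th ≤ 2.39 kΩ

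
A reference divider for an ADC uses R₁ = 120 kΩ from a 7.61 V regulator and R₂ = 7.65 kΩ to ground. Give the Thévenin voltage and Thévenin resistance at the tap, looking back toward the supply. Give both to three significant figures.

V_th = 0.456 V, R_th = 7.19 kΩ

V_th is the open-circuit tap voltage: 7.61 × 7.65/(120 + 7.65) = 0.456 V.
With the supply zeroed, R₁ and R₂ appear in parallel from the tap: R_th = R₁‖R₂ = (120 × 7.65)/127.7 = 7.19 kΩ.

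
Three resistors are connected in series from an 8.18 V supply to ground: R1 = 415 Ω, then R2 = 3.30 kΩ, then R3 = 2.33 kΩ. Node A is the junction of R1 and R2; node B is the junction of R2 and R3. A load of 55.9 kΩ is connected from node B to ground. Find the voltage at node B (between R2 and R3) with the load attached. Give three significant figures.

V ≈ 3.07 V

At node B, R3 is in parallel with the load: R3‖R_L = 2237 Ω.
Below node A the resistance is R2 + (R3‖R_L) = 5537 Ω, so V_A = 8.18 × 5537/5952 = 7.610 V.
Then V_B = V_A × (R3‖R_L)/(R2 + R3‖R_L) = 7.610 × 2237/5537 = 3.07 V.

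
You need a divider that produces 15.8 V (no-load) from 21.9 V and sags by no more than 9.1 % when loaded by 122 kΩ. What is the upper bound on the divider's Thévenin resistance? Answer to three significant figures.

Loading drop = R_th/(R_th + R_L) ≤ 0.0910, so R_th ≤ R_L · ε/(1−ε) = 122 kΩ × 0.0910/0.9090 = 12.2 kΩ.
(Any R1, R2 with R2/(R1+R2) = 0.721 and R1‖R2 ≤ 12.2 kΩ will meet the spec.)

R_th ≤ 12.2 kΩ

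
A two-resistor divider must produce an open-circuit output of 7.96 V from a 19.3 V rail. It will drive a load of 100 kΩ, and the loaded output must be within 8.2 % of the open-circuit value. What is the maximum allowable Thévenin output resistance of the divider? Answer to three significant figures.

R_th ≤ 8.93 kΩ

Loading drop = R_th/(R_th + R_L) ≤ 0.0820, so R_th ≤ R_L · ε/(1−ε) = 100 kΩ × 0.0820/0.9180 = 8.93 kΩ.
(Any R1, R2 with R2/(R1+R2) = 0.412 and R1‖R2 ≤ 8.93 kΩ will meet the spec.)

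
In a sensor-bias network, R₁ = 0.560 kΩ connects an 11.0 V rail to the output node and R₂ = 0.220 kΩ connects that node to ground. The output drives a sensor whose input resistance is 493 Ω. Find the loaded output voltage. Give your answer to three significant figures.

The load sits in parallel with R₂: R₂‖R_L = (220 × 493) / (220 + 493) = 152.1 Ω.
V_out = 11.0 × 152.1 / (560 + 152.1) = 11.0 × 152.1/712.1 = 2.35 V.

V_out ≈ 2.35 V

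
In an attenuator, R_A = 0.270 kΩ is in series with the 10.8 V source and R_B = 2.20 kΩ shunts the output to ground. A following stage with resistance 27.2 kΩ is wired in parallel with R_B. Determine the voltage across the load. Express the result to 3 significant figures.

The load sits in parallel with R_B: R_B‖R_L = (2200 × 27200) / (2200 + 27200) = 2035 Ω.
V_out = 10.8 × 2035 / (270 + 2035) = 10.8 × 2035/2305 = 9.54 V.
(Unloaded it would have been 9.62 V.)

V_out ≈ 9.54 V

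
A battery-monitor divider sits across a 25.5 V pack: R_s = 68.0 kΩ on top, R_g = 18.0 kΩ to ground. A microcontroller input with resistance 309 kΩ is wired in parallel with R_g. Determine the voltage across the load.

The load sits in parallel with R_g: R_g‖R_L = (18.0 × 309) / (18.0 + 309) = 17.01 kΩ.
V_out = 25.5 × 17.01 / (68.0 + 17.01) = 25.5 × 17.01/85.01 = 5.10 V.

V_out ≈ 5.10 V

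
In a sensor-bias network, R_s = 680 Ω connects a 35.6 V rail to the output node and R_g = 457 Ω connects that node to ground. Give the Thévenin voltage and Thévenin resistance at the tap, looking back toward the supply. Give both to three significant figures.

V_th = 14.3 V, R_th = 273 Ω

V_th is the open-circuit tap voltage: 35.6 × 457/(680 + 457) = 14.3 V.
With the supply zeroed, R_s and R_g appear in parallel from the tap: R_th = R_s‖R_g = (680 × 457)/1137 = 273 Ω.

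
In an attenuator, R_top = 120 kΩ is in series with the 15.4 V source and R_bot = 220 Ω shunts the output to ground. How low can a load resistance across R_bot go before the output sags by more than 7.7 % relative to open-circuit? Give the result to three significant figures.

Output resistance R_th = R_top‖R_bot = (120000 × 220)/120200 = 219.6 Ω.
The fractional drop is R_th/(R_th + R_L); requiring this ≤ 0.0770 gives R_L ≥ R_th(1/0.0770 − 1) = 219.6 × 11.99 = 2.63 kΩ.

R_L(min) ≈ 2.63 kΩ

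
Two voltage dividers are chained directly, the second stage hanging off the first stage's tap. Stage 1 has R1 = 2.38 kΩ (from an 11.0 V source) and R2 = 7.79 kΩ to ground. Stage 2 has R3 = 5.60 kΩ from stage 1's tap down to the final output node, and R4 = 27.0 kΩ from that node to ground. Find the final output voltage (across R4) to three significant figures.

Stage 2 presents R3+R4 = 32.60 kΩ as a load on stage 1's tap.
Stage 1's lower leg becomes R2‖(R3+R4) = 6.288 kΩ, so V_mid = 11.0 × 6.288/8.668 = 7.980 V.
Stage 2 is itself unloaded: V_out = V_mid × R4/(R3+R4) = 7.980 × 27.0/32.60 = 6.61 V.

V_out ≈ 6.61 V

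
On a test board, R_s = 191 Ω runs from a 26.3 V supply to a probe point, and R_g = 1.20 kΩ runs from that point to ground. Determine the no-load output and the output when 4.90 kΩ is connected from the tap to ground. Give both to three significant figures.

Unloaded: 22.7 V; loaded: 22.0 V

Open-circuit: V = 26.3 × 1200/(191 + 1200) = 22.7 V.
With the load, R_g becomes R_g‖R_L = 963.9 Ω, so V = 26.3 × 963.9/1155 = 22.0 V.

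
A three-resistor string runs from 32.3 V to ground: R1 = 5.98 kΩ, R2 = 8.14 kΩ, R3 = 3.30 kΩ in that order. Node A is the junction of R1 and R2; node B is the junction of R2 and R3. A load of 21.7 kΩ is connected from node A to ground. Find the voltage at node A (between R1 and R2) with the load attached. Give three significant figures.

V ≈ 18.0 V

Below node A the series string R2+R3 = 11.44 kΩ sits in parallel with the 21.7 kΩ load: 7.491 kΩ.
V_A = 32.3 × 7.491/(5.98 + 7.491) = 18.0 V.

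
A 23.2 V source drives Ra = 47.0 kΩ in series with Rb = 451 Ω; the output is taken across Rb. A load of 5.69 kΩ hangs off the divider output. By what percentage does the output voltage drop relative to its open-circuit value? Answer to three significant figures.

7.28 %

The divider's output (Thévenin) resistance is Ra‖Rb = 446.7 Ω.
Fractional drop under load = R_th/(R_th + R_L) = 446.7 / (446.7 + 5690) = 0.07279.
So the output falls by 7.28 %.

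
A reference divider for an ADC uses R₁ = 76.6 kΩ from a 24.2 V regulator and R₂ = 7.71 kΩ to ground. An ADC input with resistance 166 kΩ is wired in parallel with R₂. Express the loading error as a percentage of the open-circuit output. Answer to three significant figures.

The divider's output (Thévenin) resistance is R₁‖R₂ = 7.005 kΩ.
Fractional drop under load = R_th/(R_th + R_L) = 7.005 / (7.005 + 166) = 0.04049.
So the output falls by 4.05 %.

4.05 %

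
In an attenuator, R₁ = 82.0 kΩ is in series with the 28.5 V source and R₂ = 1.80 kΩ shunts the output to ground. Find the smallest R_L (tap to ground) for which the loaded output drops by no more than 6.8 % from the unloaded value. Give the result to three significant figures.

R_L(min) ≈ 24.1 kΩ

Output resistance R_th = R₁‖R₂ = (82.0 × 1.80)/83.80 = 1.761 kΩ.
The fractional drop is R_th/(R_th + R_L); requiring this ≤ 0.0680 gives R_L ≥ R_th(1/0.0680 − 1) = 1.761 × 13.71 = 24.1 kΩ.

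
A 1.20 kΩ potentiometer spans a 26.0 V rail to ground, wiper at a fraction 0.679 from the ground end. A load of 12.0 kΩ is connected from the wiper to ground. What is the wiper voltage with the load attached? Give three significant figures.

V ≈ 17.3 V

The wiper splits the pot into (1−α)R = 385.2 Ω above and αR = 814.8 Ω below.
Lower section ‖ load = 763.0 Ω.
V_wiper = 26.0 × 763.0/(385.2 + 763.0) = 17.3 V.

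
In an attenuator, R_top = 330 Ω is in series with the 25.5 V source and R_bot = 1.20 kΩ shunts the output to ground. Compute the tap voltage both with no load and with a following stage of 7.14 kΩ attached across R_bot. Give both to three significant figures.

Open-circuit: V = 25.5 × 1200/(330 + 1200) = 20.0 V.
With the load, R_bot becomes R_bot‖R_L = 1027 Ω, so V = 25.5 × 1027/1357 = 19.3 V.

Unloaded: 20.0 V; loaded: 19.3 V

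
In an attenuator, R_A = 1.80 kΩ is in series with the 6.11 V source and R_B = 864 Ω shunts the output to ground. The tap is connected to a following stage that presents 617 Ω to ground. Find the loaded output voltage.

The load sits in parallel with R_B: R_B‖R_L = (864 × 617) / (864 + 617) = 360.0 Ω.
V_out = 6.11 × 360.0 / (1800 + 360.0) = 6.11 × 360.0/2160 = 1.02 V.

V_out ≈ 1.02 V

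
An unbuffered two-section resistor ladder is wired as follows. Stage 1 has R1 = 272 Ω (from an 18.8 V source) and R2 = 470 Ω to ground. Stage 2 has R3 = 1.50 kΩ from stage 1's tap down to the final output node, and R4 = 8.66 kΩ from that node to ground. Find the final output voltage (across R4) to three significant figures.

Stage 2 presents R3+R4 = 10160 Ω as a load on stage 1's tap.
Stage 1's lower leg becomes R2‖(R3+R4) = 449.2 Ω, so V_mid = 18.8 × 449.2/721.2 = 11.71 V.
Stage 2 is itself unloaded: V_out = V_mid × R4/(R3+R4) = 11.71 × 8660/10160 = 9.98 V.

V_out ≈ 9.98 V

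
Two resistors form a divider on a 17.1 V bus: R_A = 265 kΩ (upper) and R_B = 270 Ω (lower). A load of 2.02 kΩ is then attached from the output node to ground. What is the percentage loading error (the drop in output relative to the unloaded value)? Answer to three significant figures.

11.8 %

Unloaded V = 17.1 × 270/265300 = 0.017405 V.
Loaded: R_B‖R_L = 238.2 Ω, giving V = 17.1 × 238.2/265200 = 0.015355 V.
Drop = (0.017405 − 0.015355) / 0.017405 = 11.8 %.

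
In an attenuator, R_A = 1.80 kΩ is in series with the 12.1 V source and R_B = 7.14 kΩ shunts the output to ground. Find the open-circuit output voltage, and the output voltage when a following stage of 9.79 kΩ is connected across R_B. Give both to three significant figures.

Unloaded: 9.66 V; loaded: 8.43 V

Open-circuit: V = 12.1 × 7.14/(1.80 + 7.14) = 9.66 V.
With the load, R_B becomes R_B‖R_L = 4.129 kΩ, so V = 12.1 × 4.129/5.929 = 8.43 V.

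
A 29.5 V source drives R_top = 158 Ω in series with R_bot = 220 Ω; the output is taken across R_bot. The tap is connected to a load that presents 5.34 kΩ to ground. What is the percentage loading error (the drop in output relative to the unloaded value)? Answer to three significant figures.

1.69 %

The divider's output (Thévenin) resistance is R_top‖R_bot = 91.96 Ω.
Fractional drop under load = R_th/(R_th + R_L) = 91.96 / (91.96 + 5340) = 0.01693.
So the output falls by 1.69 %.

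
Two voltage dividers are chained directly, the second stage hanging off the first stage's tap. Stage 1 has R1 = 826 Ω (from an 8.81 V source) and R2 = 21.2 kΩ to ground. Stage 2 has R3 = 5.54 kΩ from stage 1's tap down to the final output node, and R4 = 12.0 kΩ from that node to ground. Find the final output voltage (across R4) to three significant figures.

V_out ≈ 5.55 V

Stage 2 presents R3+R4 = 17540 Ω as a load on stage 1's tap.
Stage 1's lower leg becomes R2‖(R3+R4) = 9599 Ω, so V_mid = 8.81 × 9599/10420 = 8.112 V.
Stage 2 is itself unloaded: V_out = V_mid × R4/(R3+R4) = 8.112 × 12000/17540 = 5.55 V.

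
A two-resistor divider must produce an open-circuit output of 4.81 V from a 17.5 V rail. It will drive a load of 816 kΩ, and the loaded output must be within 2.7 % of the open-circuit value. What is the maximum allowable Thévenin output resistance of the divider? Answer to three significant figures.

R_th ≤ 22.6 kΩ

Loading drop = R_th/(R_th + R_L) ≤ 0.0270, so R_th ≤ R_L · ε/(1−ε) = 816 kΩ × 0.0270/0.9730 = 22.6 kΩ.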